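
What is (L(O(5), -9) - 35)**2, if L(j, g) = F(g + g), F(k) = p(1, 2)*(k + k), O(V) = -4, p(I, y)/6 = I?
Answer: 63001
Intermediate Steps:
p(I, y) = 6*I
F(k) = 12*k (F(k) = (6*1)*(k + k) = 6*(2*k) = 12*k)
L(j, g) = 24*g (L(j, g) = 12*(g + g) = 12*(2*g) = 24*g)
(L(O(5), -9) - 35)**2 = (24*(-9) - 35)**2 = (-216 - 35)**2 = (-251)**2 = 63001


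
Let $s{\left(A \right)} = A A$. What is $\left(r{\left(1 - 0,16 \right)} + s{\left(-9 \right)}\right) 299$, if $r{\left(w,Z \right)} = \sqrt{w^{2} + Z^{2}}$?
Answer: $24219 + 299 \sqrt{257} \approx 29012.0$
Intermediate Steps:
$r{\left(w,Z \right)} = \sqrt{Z^{2} + w^{2}}$
$s{\left(A \right)} = A^{2}$
$\left(r{\left(1 - 0,16 \right)} + s{\left(-9 \right)}\right) 299 = \left(\sqrt{16^{2} + \left(1 - 0\right)^{2}} + \left(-9\right)^{2}\right) 299 = \left(\sqrt{256 + \left(1 + 0\right)^{2}} + 81\right) 299 = \left(\sqrt{256 + 1^{2}} + 81\right) 299 = \left(\sqrt{256 + 1} + 81\right) 299 = \left(\sqrt{257} + 81\right) 299 = \left(81 + \sqrt{257}\right) 299 = 24219 + 299 \sqrt{257}$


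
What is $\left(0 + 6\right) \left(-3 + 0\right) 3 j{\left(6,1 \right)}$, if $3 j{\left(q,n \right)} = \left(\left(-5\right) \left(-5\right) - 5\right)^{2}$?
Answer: $-7200$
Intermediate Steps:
$j{\left(q,n \right)} = \frac{400}{3}$ ($j{\left(q,n \right)} = \frac{\left(\left(-5\right) \left(-5\right) - 5\right)^{2}}{3} = \frac{\left(25 - 5\right)^{2}}{3} = \frac{20^{2}}{3} = \frac{1}{3} \cdot 400 = \frac{400}{3}$)
$\left(0 + 6\right) \left(-3 + 0\right) 3 j{\left(6,1 \right)} = \left(0 + 6\right) \left(-3 + 0\right) 3 \cdot \frac{400}{3} = 6 \left(-3\right) 3 \cdot \frac{400}{3} = \left(-18\right) 3 \cdot \frac{400}{3} = \left(-54\right) \frac{400}{3} = -7200$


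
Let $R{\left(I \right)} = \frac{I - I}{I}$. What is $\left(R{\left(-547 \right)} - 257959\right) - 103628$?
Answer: $-361587$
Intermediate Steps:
$R{\left(I \right)} = 0$ ($R{\left(I \right)} = \frac{0}{I} = 0$)
$\left(R{\left(-547 \right)} - 257959\right) - 103628 = \left(0 - 257959\right) - 103628 = -257959 - 103628 = -361587$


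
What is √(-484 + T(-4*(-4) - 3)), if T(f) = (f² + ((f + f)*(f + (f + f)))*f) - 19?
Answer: 4*√803 ≈ 113.35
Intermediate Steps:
T(f) = -19 + f² + 6*f³ (T(f) = (f² + ((2*f)*(f + 2*f))*f) - 19 = (f² + ((2*f)*(3*f))*f) - 19 = (f² + (6*f²)*f) - 19 = (f² + 6*f³) - 19 = -19 + f² + 6*f³)
√(-484 + T(-4*(-4) - 3)) = √(-484 + (-19 + (-4*(-4) - 3)² + 6*(-4*(-4) - 3)³)) = √(-484 + (-19 + (16 - 3)² + 6*(16 - 3)³)) = √(-484 + (-19 + 13² + 6*13³)) = √(-484 + (-19 + 169 + 6*2197)) = √(-484 + (-19 + 169 + 13182)) = √(-484 + 13332) = √12848 = 4*√803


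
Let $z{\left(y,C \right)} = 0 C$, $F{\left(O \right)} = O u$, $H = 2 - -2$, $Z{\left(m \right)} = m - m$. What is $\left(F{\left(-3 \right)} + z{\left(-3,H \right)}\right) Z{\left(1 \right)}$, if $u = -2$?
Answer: $0$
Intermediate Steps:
$Z{\left(m \right)} = 0$
$H = 4$ ($H = 2 + 2 = 4$)
$F{\left(O \right)} = - 2 O$ ($F{\left(O \right)} = O \left(-2\right) = - 2 O$)
$z{\left(y,C \right)} = 0$
$\left(F{\left(-3 \right)} + z{\left(-3,H \right)}\right) Z{\left(1 \right)} = \left(\left(-2\right) \left(-3\right) + 0\right) 0 = \left(6 + 0\right) 0 = 6 \cdot 0 = 0$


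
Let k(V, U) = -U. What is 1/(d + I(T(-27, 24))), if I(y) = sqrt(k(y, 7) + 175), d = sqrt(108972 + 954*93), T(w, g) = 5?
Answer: -sqrt(42)/98763 + sqrt(21966)/65842 ≈ 0.0021854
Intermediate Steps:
d = 3*sqrt(21966) (d = sqrt(108972 + 88722) = sqrt(197694) = 3*sqrt(21966) ≈ 444.63)
I(y) = 2*sqrt(42) (I(y) = sqrt(-1*7 + 175) = sqrt(-7 + 175) = sqrt(168) = 2*sqrt(42))
1/(d + I(T(-27, 24))) = 1/(3*sqrt(21966) + 2*sqrt(42)) = 1/(2*sqrt(42) + 3*sqrt(21966))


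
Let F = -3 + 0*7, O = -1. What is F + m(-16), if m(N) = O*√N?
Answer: -3 - 4*I ≈ -3.0 - 4.0*I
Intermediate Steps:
m(N) = -√N
F = -3 (F = -3 + 0 = -3)
F + m(-16) = -3 - √(-16) = -3 - 4*I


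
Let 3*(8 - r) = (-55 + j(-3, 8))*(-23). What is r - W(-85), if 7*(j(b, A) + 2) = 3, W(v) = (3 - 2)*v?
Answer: -2385/7 ≈ -340.71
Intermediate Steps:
W(v) = v (W(v) = 1*v = v)
j(b, A) = -11/7 (j(b, A) = -2 + (⅐)*3 = -2 + 3/7 = -11/7)
r = -2980/7 (r = 8 - (-55 - 11/7)*(-23)/3 = 8 - (-132)*(-23)/7 = 8 - ⅓*9108/7 = 8 - 3036/7 = -2980/7 ≈ -425.71)
r - W(-85) = -2980/7 - 1*(-85) = -2980/7 + 85 = -2385/7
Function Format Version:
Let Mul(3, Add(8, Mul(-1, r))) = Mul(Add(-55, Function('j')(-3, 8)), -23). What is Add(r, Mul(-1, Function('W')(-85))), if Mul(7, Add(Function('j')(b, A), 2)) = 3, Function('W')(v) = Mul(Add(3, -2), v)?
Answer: Rational(-2385, 7) ≈ -340.71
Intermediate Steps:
Function('W')(v) = v (Function('W')(v) = Mul(1, v) = v)
Function('j')(b, A) = Rational(-11, 7) (Function('j')(b, A) = Add(-2, Mul(Rational(1, 7), 3)) = Add(-2, Rational(3, 7)) = Rational(-11, 7))
r = Rational(-2980, 7) (r = Add(8, Mul(Rational(-1, 3), Mul(Add(-55, Rational(-11, 7)), -23))) = Add(8, Mul(Rational(-1, 3), Mul(Rational(-396, 7), -23))) = Add(8, Mul(Rational(-1, 3), Rational(9108, 7))) = Add(8, Rational(-3036, 7)) = Rational(-2980, 7) ≈ -425.71)
Add(r, Mul(-1, Function('W')(-85))) = Add(Rational(-2980, 7), Mul(-1, -85)) = Add(Rational(-2980, 7), 85) = Rational(-2385, 7)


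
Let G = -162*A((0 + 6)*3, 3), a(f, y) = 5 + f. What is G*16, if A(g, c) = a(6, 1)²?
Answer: -313632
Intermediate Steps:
A(g, c) = 121 (A(g, c) = (5 + 6)² = 11² = 121)
G = -19602 (G = -162*121 = -19602)
G*16 = -19602*16 = -313632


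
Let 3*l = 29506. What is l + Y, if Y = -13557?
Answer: -11165/3 ≈ -3721.7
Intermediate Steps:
l = 29506/3 (l = (⅓)*29506 = 29506/3 ≈ 9835.3)
l + Y = 29506/3 - 13557 = -11165/3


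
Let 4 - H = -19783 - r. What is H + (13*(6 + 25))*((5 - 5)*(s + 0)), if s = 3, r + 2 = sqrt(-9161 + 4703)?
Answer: 19785 + I*sqrt(4458) ≈ 19785.0 + 66.768*I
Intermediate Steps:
r = -2 + I*sqrt(4458) (r = -2 + sqrt(-9161 + 4703) = -2 + sqrt(-4458) = -2 + I*sqrt(4458) ≈ -2.0 + 66.768*I)
H = 19785 + I*sqrt(4458) (H = 4 - (-19783 - (-2 + I*sqrt(4458))) = 4 - (-19783 + (2 - I*sqrt(4458))) = 4 - (-19781 - I*sqrt(4458)) = 4 + (19781 + I*sqrt(4458)) = 19785 + I*sqrt(4458) ≈ 19785.0 + 66.768*I)
H + (13*(6 + 25))*((5 - 5)*(s + 0)) = (19785 + I*sqrt(4458)) + (13*(6 + 25))*((5 - 5)*(3 + 0)) = (19785 + I*sqrt(4458)) + (13*31)*(0*3) = (19785 + I*sqrt(4458)) + 403*0 = (19785 + I*sqrt(4458)) + 0 = 19785 + I*sqrt(4458)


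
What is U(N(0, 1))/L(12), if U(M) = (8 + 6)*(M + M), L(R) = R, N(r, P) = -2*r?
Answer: 0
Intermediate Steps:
U(M) = 28*M (U(M) = 14*(2*M) = 28*M)
U(N(0, 1))/L(12) = (28*(-2*0))/12 = (28*0)*(1/12) = 0*(1/12) = 0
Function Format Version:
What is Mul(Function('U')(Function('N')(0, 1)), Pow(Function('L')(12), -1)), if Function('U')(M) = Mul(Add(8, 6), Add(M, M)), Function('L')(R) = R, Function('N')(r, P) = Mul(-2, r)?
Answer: 0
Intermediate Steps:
Function('U')(M) = Mul(28, M) (Function('U')(M) = Mul(14, Mul(2, M)) = Mul(28, M))
Mul(Function('U')(Function('N')(0, 1)), Pow(Function('L')(12), -1)) = Mul(Mul(28, Mul(-2, 0)), Pow(12, -1)) = Mul(Mul(28, 0), Rational(1, 12)) = Mul(0, Rational(1, 12)) = 0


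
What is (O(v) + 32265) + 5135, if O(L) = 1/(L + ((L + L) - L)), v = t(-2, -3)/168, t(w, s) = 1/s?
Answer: 37148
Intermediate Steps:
v = -1/504 (v = 1/(-3*168) = -1/3*1/168 = -1/504 ≈ -0.0019841)
O(L) = 1/(2*L) (O(L) = 1/(L + (2*L - L)) = 1/(L + L) = 1/(2*L))
(O(v) + 32265) + 5135 = (1/(2*(-1/504)) + 32265) + 5135 = ((1/2)*(-504) + 32265) + 5135 = (-252 + 32265) + 5135 = 32013 + 5135 = 37148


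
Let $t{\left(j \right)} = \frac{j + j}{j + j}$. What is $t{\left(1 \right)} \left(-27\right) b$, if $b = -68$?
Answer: $1836$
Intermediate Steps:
$t{\left(j \right)} = 1$ ($t{\left(j \right)} = \frac{2 j}{2 j} = 2 j \frac{1}{2 j} = 1$)
$t{\left(1 \right)} \left(-27\right) b = 1 \left(-27\right) \left(-68\right) = \left(-27\right) \left(-68\right) = 1836$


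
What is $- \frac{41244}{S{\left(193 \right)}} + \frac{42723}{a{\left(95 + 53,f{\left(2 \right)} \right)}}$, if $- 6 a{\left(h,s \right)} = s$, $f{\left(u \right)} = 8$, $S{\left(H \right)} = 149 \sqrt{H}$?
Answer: $- \frac{128169}{4} - \frac{41244 \sqrt{193}}{28757} \approx -32062.0$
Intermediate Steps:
$a{\left(h,s \right)} = - \frac{s}{6}$
$- \frac{41244}{S{\left(193 \right)}} + \frac{42723}{a{\left(95 + 53,f{\left(2 \right)} \right)}} = - \frac{41244}{149 \sqrt{193}} + \frac{42723}{\left(- \frac{1}{6}\right) 8} = - 41244 \frac{\sqrt{193}}{28757} + \frac{42723}{- \frac{4}{3}} = - \frac{41244 \sqrt{193}}{28757} + 42723 \left(- \frac{3}{4}\right) = - \frac{41244 \sqrt{193}}{28757} - \frac{128169}{4} = - \frac{128169}{4} - \frac{41244 \sqrt{193}}{28757}$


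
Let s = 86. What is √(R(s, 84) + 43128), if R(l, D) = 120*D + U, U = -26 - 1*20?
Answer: √53162 ≈ 230.57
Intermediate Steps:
U = -46 (U = -26 - 20 = -46)
R(l, D) = -46 + 120*D (R(l, D) = 120*D - 46 = -46 + 120*D)
√(R(s, 84) + 43128) = √((-46 + 120*84) + 43128) = √((-46 + 10080) + 43128) = √(10034 + 43128) = √53162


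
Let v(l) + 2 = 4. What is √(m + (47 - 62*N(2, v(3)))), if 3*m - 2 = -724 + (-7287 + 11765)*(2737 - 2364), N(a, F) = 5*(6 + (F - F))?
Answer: √554711 ≈ 744.79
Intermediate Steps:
v(l) = 2 (v(l) = -2 + 4 = 2)
N(a, F) = 30 (N(a, F) = 5*(6 + 0) = 5*6 = 30)
m = 556524 (m = ⅔ + (-724 + (-7287 + 11765)*(2737 - 2364))/3 = ⅔ + (-724 + 4478*373)/3 = ⅔ + (-724 + 1670294)/3 = ⅔ + (⅓)*1669570 = ⅔ + 1669570/3 = 556524)
√(m + (47 - 62*N(2, v(3)))) = √(556524 + (47 - 62*30)) = √(556524 + (47 - 1860)) = √(556524 - 1813) = √554711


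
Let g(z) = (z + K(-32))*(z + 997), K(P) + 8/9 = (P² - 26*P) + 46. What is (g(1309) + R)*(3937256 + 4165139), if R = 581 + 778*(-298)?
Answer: 522938936263205/9 ≈ 5.8104e+13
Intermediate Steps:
K(P) = 406/9 + P² - 26*P (K(P) = -8/9 + ((P² - 26*P) + 46) = -8/9 + (46 + P² - 26*P) = 406/9 + P² - 26*P)
g(z) = (997 + z)*(17110/9 + z) (g(z) = (z + (406/9 + (-32)² - 26*(-32)))*(z + 997) = (z + (406/9 + 1024 + 832))*(997 + z) = (z + 17110/9)*(997 + z) = (17110/9 + z)*(997 + z) = (997 + z)*(17110/9 + z))
R = -231263 (R = 581 - 231844 = -231263)
(g(1309) + R)*(3937256 + 4165139) = ((17058670/9 + 1309² + (26083/9)*1309) - 231263)*(3937256 + 4165139) = ((17058670/9 + 1713481 + 34142647/9) - 231263)*8102395 = (66622646/9 - 231263)*8102395 = (64541279/9)*8102395 = 522938936263205/9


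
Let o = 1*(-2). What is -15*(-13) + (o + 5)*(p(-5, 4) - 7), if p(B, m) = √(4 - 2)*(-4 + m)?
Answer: 174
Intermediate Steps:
o = -2
p(B, m) = √2*(-4 + m)
-15*(-13) + (o + 5)*(p(-5, 4) - 7) = -15*(-13) + (-2 + 5)*(√2*(-4 + 4) - 7) = 195 + 3*(√2*0 - 7) = 195 + 3*(0 - 7) = 195 + 3*(-7) = 195 - 21 = 174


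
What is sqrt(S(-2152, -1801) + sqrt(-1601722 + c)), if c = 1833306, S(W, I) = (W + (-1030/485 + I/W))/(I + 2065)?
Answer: sqrt(-387038204796507 + 189808594626816*sqrt(14474))/6888552 ≈ 21.750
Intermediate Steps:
S(W, I) = (-206/97 + W + I/W)/(2065 + I) (S(W, I) = (W + (-1030*1/485 + I/W))/(2065 + I) = (W + (-206/97 + I/W))/(2065 + I) = (-206/97 + W + I/W)/(2065 + I))
sqrt(S(-2152, -1801) + sqrt(-1601722 + c)) = sqrt((-1801 + (-2152)**2 - 206/97*(-2152))/((-2152)*(2065 - 1801)) + sqrt(-1601722 + 1833306)) = sqrt(-1/2152*(-1801 + 4631104 + 443312/97)/264 + sqrt(231584)) = sqrt(-1/2152*1/264*449485703/97 + 4*sqrt(14474)) = sqrt(-449485703/55108416 + 4*sqrt(14474))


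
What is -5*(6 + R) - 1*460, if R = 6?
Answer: -520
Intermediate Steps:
-5*(6 + R) - 1*460 = -5*(6 + 6) - 1*460 = -5*12 - 460 = -60 - 460 = -520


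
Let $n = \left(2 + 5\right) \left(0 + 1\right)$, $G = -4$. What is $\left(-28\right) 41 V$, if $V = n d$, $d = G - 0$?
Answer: $32144$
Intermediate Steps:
$n = 7$ ($n = 7 \cdot 1 = 7$)
$d = -4$ ($d = -4 - 0 = -4 + 0 = -4$)
$V = -28$ ($V = 7 \left(-4\right) = -28$)
$\left(-28\right) 41 V = \left(-28\right) 41 \left(-28\right) = \left(-1148\right) \left(-28\right) = 32144$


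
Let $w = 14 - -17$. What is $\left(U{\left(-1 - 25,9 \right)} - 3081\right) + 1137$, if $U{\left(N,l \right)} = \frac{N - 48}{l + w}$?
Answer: $- \frac{38917}{20} \approx -1945.8$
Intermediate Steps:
$w = 31$ ($w = 14 + 17 = 31$)
$U{\left(N,l \right)} = \frac{-48 + N}{31 + l}$ ($U{\left(N,l \right)} = \frac{N - 48}{l + 31} = \frac{-48 + N}{31 + l}$)
$\left(U{\left(-1 - 25,9 \right)} - 3081\right) + 1137 = \left(\frac{-48 - 26}{31 + 9} - 3081\right) + 1137 = \left(\frac{-48 - 26}{40} - 3081\right) + 1137 = \left(\frac{1}{40} \left(-74\right) - 3081\right) + 1137 = \left(- \frac{37}{20} - 3081\right) + 1137 = - \frac{61657}{20} + 1137 = - \frac{38917}{20}$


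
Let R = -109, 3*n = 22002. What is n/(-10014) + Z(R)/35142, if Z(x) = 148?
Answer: -21354113/29325999 ≈ -0.72816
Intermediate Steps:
n = 7334 (n = (⅓)*22002 = 7334)
n/(-10014) + Z(R)/35142 = 7334/(-10014) + 148/35142 = 7334*(-1/10014) + 148*(1/35142) = -3667/5007 + 74/17571 = -21354113/29325999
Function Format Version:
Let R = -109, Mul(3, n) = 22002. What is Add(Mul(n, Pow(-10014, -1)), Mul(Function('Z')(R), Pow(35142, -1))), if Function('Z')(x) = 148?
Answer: Rational(-21354113, 29325999) ≈ -0.72816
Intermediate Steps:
n = 7334 (n = Mul(Rational(1, 3), 22002) = 7334)
Add(Mul(n, Pow(-10014, -1)), Mul(Function('Z')(R), Pow(35142, -1))) = Add(Mul(7334, Pow(-10014, -1)), Mul(148, Pow(35142, -1))) = Add(Mul(7334, Rational(-1, 10014)), Mul(148, Rational(1, 35142))) = Add(Rational(-3667, 5007), Rational(74, 17571)) = Rational(-21354113, 29325999)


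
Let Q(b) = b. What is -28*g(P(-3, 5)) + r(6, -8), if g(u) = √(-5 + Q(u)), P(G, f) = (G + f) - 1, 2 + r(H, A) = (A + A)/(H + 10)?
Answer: -3 - 56*I ≈ -3.0 - 56.0*I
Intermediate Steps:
r(H, A) = -2 + 2*A/(10 + H) (r(H, A) = -2 + (A + A)/(H + 10) = -2 + (2*A)/(10 + H) = -2 + 2*A/(10 + H))
P(G, f) = -1 + G + f
g(u) = √(-5 + u)
-28*g(P(-3, 5)) + r(6, -8) = -28*√(-5 + (-1 - 3 + 5)) + 2*(-10 - 8 - 1*6)/(10 + 6) = -28*√(-5 + 1) + 2*(-10 - 8 - 6)/16 = -56*I + 2*(1/16)*(-24) = -56*I - 3 = -3 - 56*I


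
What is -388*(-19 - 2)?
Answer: 8148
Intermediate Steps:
-388*(-19 - 2) = -388*(-21) = 8148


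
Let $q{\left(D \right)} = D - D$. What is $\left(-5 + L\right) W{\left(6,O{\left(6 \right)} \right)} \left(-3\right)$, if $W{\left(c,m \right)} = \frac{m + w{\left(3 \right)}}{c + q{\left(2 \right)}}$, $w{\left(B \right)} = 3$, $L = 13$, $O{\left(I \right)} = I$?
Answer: $-36$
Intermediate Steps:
$q{\left(D \right)} = 0$
$W{\left(c,m \right)} = \frac{3 + m}{c}$ ($W{\left(c,m \right)} = \frac{m + 3}{c + 0} = \frac{3 + m}{c}$)
$\left(-5 + L\right) W{\left(6,O{\left(6 \right)} \right)} \left(-3\right) = \left(-5 + 13\right) \frac{3 + 6}{6} \left(-3\right) = 8 \cdot \frac{1}{6} \cdot 9 \left(-3\right) = 8 \cdot \frac{3}{2} \left(-3\right) = 8 \left(- \frac{9}{2}\right) = -36$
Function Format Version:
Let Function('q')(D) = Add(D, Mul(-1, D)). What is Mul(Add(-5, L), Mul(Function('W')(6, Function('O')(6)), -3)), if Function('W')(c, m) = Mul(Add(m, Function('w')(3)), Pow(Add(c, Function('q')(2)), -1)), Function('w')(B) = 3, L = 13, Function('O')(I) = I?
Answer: -36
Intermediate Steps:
Function('q')(D) = 0
Function('W')(c, m) = Mul(Pow(c, -1), Add(3, m)) (Function('W')(c, m) = Mul(Add(m, 3), Pow(Add(c, 0), -1)) = Mul(Add(3, m), Pow(c, -1)) = Mul(Pow(c, -1), Add(3, m)))
Mul(Add(-5, L), Mul(Function('W')(6, Function('O')(6)), -3)) = Mul(Add(-5, 13), Mul(Mul(Pow(6, -1), Add(3, 6)), -3)) = Mul(8, Mul(Mul(Rational(1, 6), 9), -3)) = Mul(8, Mul(Rational(3, 2), -3)) = Mul(8, Rational(-9, 2)) = -36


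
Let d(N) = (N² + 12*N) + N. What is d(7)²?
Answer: 19600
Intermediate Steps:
d(N) = N² + 13*N
d(7)² = (7*(13 + 7))² = (7*20)² = 140² = 19600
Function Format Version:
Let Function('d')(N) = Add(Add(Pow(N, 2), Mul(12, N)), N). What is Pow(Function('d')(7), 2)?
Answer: 19600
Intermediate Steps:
Function('d')(N) = Add(Pow(N, 2), Mul(13, N))
Pow(Function('d')(7), 2) = Pow(Mul(7, Add(13, 7)), 2) = Pow(Mul(7, 20), 2) = Pow(140, 2) = 19600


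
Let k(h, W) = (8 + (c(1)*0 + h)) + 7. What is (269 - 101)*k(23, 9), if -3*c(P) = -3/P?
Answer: 6384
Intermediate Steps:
c(P) = 1/P (c(P) = -(-1)/P = 1/P)
k(h, W) = 15 + h (k(h, W) = (8 + (0/1 + h)) + 7 = (8 + (1*0 + h)) + 7 = (8 + (0 + h)) + 7 = (8 + h) + 7 = 15 + h)
(269 - 101)*k(23, 9) = (269 - 101)*(15 + 23) = 168*38 = 6384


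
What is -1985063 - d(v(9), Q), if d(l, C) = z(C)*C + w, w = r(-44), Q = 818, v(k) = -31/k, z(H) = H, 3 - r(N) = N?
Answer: -2654234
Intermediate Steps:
r(N) = 3 - N
w = 47 (w = 3 - 1*(-44) = 3 + 44 = 47)
d(l, C) = 47 + C² (d(l, C) = C*C + 47 = C² + 47 = 47 + C²)
-1985063 - d(v(9), Q) = -1985063 - (47 + 818²) = -1985063 - (47 + 669124) = -1985063 - 1*669171 = -1985063 - 669171 = -2654234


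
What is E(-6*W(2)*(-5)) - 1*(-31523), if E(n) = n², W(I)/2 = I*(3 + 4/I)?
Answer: 391523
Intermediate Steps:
W(I) = 2*I*(3 + 4/I) (W(I) = 2*(I*(3 + 4/I)) = 2*I*(3 + 4/I))
E(-6*W(2)*(-5)) - 1*(-31523) = (-6*(8 + 6*2)*(-5))² - 1*(-31523) = (-6*(8 + 12)*(-5))² + 31523 = (-6*20*(-5))² + 31523 = (-120*(-5))² + 31523 = 600² + 31523 = 360000 + 31523 = 391523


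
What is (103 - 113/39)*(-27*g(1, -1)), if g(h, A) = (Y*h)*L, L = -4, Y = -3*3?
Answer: -1264896/13 ≈ -97300.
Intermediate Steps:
Y = -9
g(h, A) = 36*h (g(h, A) = -9*h*(-4) = 36*h)
(103 - 113/39)*(-27*g(1, -1)) = (103 - 113/39)*(-972) = (3904/39)*(-972) = -1264896/13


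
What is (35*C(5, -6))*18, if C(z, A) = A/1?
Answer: -3780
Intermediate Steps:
C(z, A) = A (C(z, A) = A*1 = A)
(35*C(5, -6))*18 = (35*(-6))*18 = -210*18 = -3780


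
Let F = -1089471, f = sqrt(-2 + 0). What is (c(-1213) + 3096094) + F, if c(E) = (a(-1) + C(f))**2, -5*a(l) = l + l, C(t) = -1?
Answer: 50165584/25 ≈ 2.0066e+6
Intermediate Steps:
f = I*sqrt(2) (f = sqrt(-2) = I*sqrt(2) ≈ 1.4142*I)
a(l) = -2*l/5 (a(l) = -(l + l)/5 = -2*l/5)
c(E) = 9/25 (c(E) = (-2/5*(-1) - 1)**2 = (2/5 - 1)**2 = (-3/5)**2 = 9/25)
(c(-1213) + 3096094) + F = (9/25 + 3096094) - 1089471 = 77402359/25 - 1089471 = 50165584/25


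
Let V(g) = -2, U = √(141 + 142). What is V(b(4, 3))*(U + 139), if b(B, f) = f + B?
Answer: -278 - 2*√283 ≈ -311.65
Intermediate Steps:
b(B, f) = B + f
U = √283 ≈ 16.823
V(b(4, 3))*(U + 139) = -2*(√283 + 139) = -2*(139 + √283) = -278 - 2*√283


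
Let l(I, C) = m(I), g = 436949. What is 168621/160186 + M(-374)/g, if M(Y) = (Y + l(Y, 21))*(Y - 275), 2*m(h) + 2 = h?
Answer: 132104698597/69993112514 ≈ 1.8874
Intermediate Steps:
m(h) = -1 + h/2
l(I, C) = -1 + I/2
M(Y) = (-1 + 3*Y/2)*(-275 + Y) (M(Y) = (Y + (-1 + Y/2))*(Y - 275) = (-1 + 3*Y/2)*(-275 + Y))
168621/160186 + M(-374)/g = 168621/160186 + (275 - 827/2*(-374) + (3/2)*(-374)**2)/436949 = 168621*(1/160186) + (275 + 154649 + (3/2)*139876)*(1/436949) = 168621/160186 + (275 + 154649 + 209814)*(1/436949) = 168621/160186 + 364738*(1/436949) = 168621/160186 + 364738/436949 = 132104698597/69993112514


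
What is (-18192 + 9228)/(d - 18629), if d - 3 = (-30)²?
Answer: 4482/8863 ≈ 0.50570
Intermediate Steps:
d = 903 (d = 3 + (-30)² = 3 + 900 = 903)
(-18192 + 9228)/(d - 18629) = (-18192 + 9228)/(903 - 18629) = -8964/(-17726) = -8964*(-1/17726) = 4482/8863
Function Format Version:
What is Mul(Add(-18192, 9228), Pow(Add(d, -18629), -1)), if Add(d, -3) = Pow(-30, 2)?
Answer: Rational(4482, 8863) ≈ 0.50570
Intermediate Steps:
d = 903 (d = Add(3, Pow(-30, 2)) = Add(3, 900) = 903)
Mul(Add(-18192, 9228), Pow(Add(d, -18629), -1)) = Mul(Add(-18192, 9228), Pow(Add(903, -18629), -1)) = Mul(-8964, Pow(-17726, -1)) = Mul(-8964, Rational(-1, 17726)) = Rational(4482, 8863)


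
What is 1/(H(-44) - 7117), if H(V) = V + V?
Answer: -1/7205 ≈ -0.00013879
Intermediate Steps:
H(V) = 2*V
1/(H(-44) - 7117) = 1/(2*(-44) - 7117) = 1/(-88 - 7117) = 1/(-7205) = -1/7205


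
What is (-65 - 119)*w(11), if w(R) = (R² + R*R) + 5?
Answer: -45448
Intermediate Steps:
w(R) = 5 + 2*R² (w(R) = (R² + R²) + 5 = 2*R² + 5 = 5 + 2*R²)
(-65 - 119)*w(11) = (-65 - 119)*(5 + 2*11²) = -184*(5 + 2*121) = -184*(5 + 242) = -184*247 = -45448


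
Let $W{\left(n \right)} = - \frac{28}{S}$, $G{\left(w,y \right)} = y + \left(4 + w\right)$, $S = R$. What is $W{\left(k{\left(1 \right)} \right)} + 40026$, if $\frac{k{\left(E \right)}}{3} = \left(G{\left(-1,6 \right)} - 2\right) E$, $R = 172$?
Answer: $\frac{1721111}{43} \approx 40026.0$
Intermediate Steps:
$S = 172$
$G{\left(w,y \right)} = 4 + w + y$
$k{\left(E \right)} = 21 E$ ($k{\left(E \right)} = 3 \left(\left(4 - 1 + 6\right) - 2\right) E = 3 \left(9 - 2\right) E = 3 \cdot 7 E = 21 E$)
$W{\left(n \right)} = - \frac{7}{43}$ ($W{\left(n \right)} = - \frac{28}{172} = \left(-28\right) \frac{1}{172} = - \frac{7}{43}$)
$W{\left(k{\left(1 \right)} \right)} + 40026 = - \frac{7}{43} + 40026 = \frac{1721111}{43}$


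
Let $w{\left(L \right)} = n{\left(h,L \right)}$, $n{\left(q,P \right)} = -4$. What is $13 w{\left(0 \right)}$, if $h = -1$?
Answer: $-52$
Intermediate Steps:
$w{\left(L \right)} = -4$
$13 w{\left(0 \right)} = 13 \left(-4\right) = -52$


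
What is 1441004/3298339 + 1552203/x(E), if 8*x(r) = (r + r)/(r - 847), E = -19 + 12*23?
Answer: -12082472019990092/847673123 ≈ -1.4254e+7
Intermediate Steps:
E = 257 (E = -19 + 276 = 257)
x(r) = r/(4*(-847 + r)) (x(r) = ((r + r)/(r - 847))/8 = ((2*r)/(-847 + r))/8 = (2*r/(-847 + r))/8 = r/(4*(-847 + r)))
1441004/3298339 + 1552203/x(E) = 1441004/3298339 + 1552203/(((¼)*257/(-847 + 257))) = 1441004*(1/3298339) + 1552203/(((¼)*257/(-590))) = 1441004/3298339 + 1552203/(((¼)*257*(-1/590))) = 1441004/3298339 + 1552203/(-257/2360) = 1441004/3298339 + 1552203*(-2360/257) = 1441004/3298339 - 3663199080/257 = -12082472019990092/847673123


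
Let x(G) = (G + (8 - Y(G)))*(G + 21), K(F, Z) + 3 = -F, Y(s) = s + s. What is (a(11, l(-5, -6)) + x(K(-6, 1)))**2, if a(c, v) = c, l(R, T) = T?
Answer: 17161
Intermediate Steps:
Y(s) = 2*s
K(F, Z) = -3 - F
x(G) = (8 - G)*(21 + G) (x(G) = (G + (8 - 2*G))*(G + 21) = (G + (8 - 2*G))*(21 + G) = (8 - G)*(21 + G))
(a(11, l(-5, -6)) + x(K(-6, 1)))**2 = (11 + (168 - (-3 - 1*(-6))**2 - 13*(-3 - 1*(-6))))**2 = (11 + (168 - (-3 + 6)**2 - 13*(-3 + 6)))**2 = (11 + (168 - 1*3**2 - 13*3))**2 = (11 + (168 - 1*9 - 39))**2 = (11 + (168 - 9 - 39))**2 = (11 + 120)**2 = 131**2 = 17161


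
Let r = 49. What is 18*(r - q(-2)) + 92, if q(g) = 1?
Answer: 956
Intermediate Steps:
18*(r - q(-2)) + 92 = 18*(49 - 1*1) + 92 = 18*(49 - 1) + 92 = 18*48 + 92 = 864 + 92 = 956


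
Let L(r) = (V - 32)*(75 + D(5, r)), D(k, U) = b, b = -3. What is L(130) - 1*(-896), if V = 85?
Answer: 4712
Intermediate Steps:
D(k, U) = -3
L(r) = 3816 (L(r) = (85 - 32)*(75 - 3) = 53*72 = 3816)
L(130) - 1*(-896) = 3816 - 1*(-896) = 3816 + 896 = 4712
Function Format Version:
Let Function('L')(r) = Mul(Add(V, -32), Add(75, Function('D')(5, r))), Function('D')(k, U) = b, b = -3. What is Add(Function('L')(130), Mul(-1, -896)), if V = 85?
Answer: 4712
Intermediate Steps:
Function('D')(k, U) = -3
Function('L')(r) = 3816 (Function('L')(r) = Mul(Add(85, -32), Add(75, -3)) = Mul(53, 72) = 3816)
Add(Function('L')(130), Mul(-1, -896)) = Add(3816, Mul(-1, -896)) = Add(3816, 896) = 4712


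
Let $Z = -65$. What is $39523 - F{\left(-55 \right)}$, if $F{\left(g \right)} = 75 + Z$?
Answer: $39513$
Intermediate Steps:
$F{\left(g \right)} = 10$ ($F{\left(g \right)} = 75 - 65 = 10$)
$39523 - F{\left(-55 \right)} = 39523 - 10 = 39513$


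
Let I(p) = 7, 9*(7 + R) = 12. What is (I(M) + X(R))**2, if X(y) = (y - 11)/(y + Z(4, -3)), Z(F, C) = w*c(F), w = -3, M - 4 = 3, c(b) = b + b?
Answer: 452929/7921 ≈ 57.181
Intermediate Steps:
R = -17/3 (R = -7 + (1/9)*12 = -7 + 4/3 = -17/3 ≈ -5.6667)
c(b) = 2*b
M = 7 (M = 4 + 3 = 7)
Z(F, C) = -6*F
X(y) = (-11 + y)/(-24 + y) (X(y) = (y - 11)/(y - 6*4) = (-11 + y)/(y - 24) = (-11 + y)/(-24 + y))
(I(M) + X(R))**2 = (7 + (-11 - 17/3)/(-24 - 17/3))**2 = (7 - 50/3/(-89/3))**2 = (7 - 3/89*(-50/3))**2 = (7 + 50/89)**2 = (673/89)**2 = 452929/7921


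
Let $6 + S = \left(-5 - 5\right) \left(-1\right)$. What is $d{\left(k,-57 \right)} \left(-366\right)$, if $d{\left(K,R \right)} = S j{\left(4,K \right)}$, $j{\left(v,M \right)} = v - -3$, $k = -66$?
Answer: $-10248$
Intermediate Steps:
$S = 4$ ($S = -6 + \left(-5 - 5\right) \left(-1\right) = -6 - -10 = -6 + 10 = 4$)
$j{\left(v,M \right)} = 3 + v$ ($j{\left(v,M \right)} = v + 3 = 3 + v$)
$d{\left(K,R \right)} = 28$ ($d{\left(K,R \right)} = 4 \left(3 + 4\right) = 4 \cdot 7 = 28$)
$d{\left(k,-57 \right)} \left(-366\right) = 28 \left(-366\right) = -10248$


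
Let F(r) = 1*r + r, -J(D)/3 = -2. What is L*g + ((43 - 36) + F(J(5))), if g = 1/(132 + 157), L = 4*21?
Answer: 5575/289 ≈ 19.291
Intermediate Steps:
J(D) = 6 (J(D) = -3*(-2) = 6)
F(r) = 2*r (F(r) = r + r = 2*r)
L = 84
g = 1/289 ≈ 0.0034602
L*g + ((43 - 36) + F(J(5))) = 84*(1/289) + ((43 - 36) + 2*6) = 84/289 + (7 + 12) = 84/289 + 19 = 5575/289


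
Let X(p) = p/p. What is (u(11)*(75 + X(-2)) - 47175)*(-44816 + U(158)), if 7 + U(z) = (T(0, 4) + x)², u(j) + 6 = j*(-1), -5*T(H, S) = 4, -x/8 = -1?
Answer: 54248095293/25 ≈ 2.1699e+9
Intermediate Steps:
x = 8 (x = -8*(-1) = 8)
T(H, S) = -⅘ (T(H, S) = -⅕*4 = -⅘)
X(p) = 1
u(j) = -6 - j (u(j) = -6 + j*(-1) = -6 - j)
U(z) = 1121/25 (U(z) = -7 + (-⅘ + 8)² = -7 + (36/5)² = -7 + 1296/25 = 1121/25)
(u(11)*(75 + X(-2)) - 47175)*(-44816 + U(158)) = ((-6 - 1*11)*(75 + 1) - 47175)*(-44816 + 1121/25) = ((-6 - 11)*76 - 47175)*(-1119279/25) = (-17*76 - 47175)*(-1119279/25) = (-1292 - 47175)*(-1119279/25) = -48467*(-1119279/25) = 54248095293/25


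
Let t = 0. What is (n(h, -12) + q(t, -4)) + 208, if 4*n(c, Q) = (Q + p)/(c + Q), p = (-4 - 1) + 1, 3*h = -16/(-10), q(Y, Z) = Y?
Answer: 8959/43 ≈ 208.35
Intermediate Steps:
h = 8/15 (h = (-16/(-10))/3 = (-16*(-⅒))/3 = (⅓)*(8/5) = 8/15 ≈ 0.53333)
p = -4 (p = -5 + 1 = -4)
n(c, Q) = (-4 + Q)/(4*(Q + c)) (n(c, Q) = ((Q - 4)/(c + Q))/4 = ((-4 + Q)/(Q + c))/4 = (-4 + Q)/(4*(Q + c)))
(n(h, -12) + q(t, -4)) + 208 = ((-1 + (¼)*(-12))/(-12 + 8/15) + 0) + 208 = ((-1 - 3)/(-172/15) + 0) + 208 = (-15/172*(-4) + 0) + 208 = (15/43 + 0) + 208 = 15/43 + 208 = 8959/43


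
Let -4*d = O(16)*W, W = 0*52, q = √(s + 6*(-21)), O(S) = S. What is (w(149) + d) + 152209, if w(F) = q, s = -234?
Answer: 152209 + 6*I*√10 ≈ 1.5221e+5 + 18.974*I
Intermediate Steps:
q = 6*I*√10 (q = √(-234 + 6*(-21)) = √(-234 - 126) = √(-360) = 6*I*√10 ≈ 18.974*I)
w(F) = 6*I*√10
W = 0
d = 0 (d = -4*0 = -¼*0 = 0)
(w(149) + d) + 152209 = (6*I*√10 + 0) + 152209 = 6*I*√10 + 152209 = 152209 + 6*I*√10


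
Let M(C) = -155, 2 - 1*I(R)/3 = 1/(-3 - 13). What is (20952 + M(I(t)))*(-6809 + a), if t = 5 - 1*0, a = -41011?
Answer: -994512540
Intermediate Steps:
t = 5 (t = 5 + 0 = 5)
I(R) = 99/16 (I(R) = 6 - 3/(-3 - 13) = 6 - 3/(-16) = 6 - 3*(-1/16) = 6 + 3/16 = 99/16)
(20952 + M(I(t)))*(-6809 + a) = (20952 - 155)*(-6809 - 41011) = 20797*(-47820) = -994512540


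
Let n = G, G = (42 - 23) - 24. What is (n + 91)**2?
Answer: 7396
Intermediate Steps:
G = -5 (G = 19 - 24 = -5)
n = -5
(n + 91)**2 = (-5 + 91)**2 = 86**2 = 7396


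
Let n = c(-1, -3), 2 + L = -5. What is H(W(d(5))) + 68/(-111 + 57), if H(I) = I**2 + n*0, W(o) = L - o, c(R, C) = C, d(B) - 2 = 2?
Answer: 3233/27 ≈ 119.74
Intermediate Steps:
L = -7 (L = -2 - 5 = -7)
d(B) = 4 (d(B) = 2 + 2 = 4)
n = -3
W(o) = -7 - o
H(I) = I**2 (H(I) = I**2 - 3*0 = I**2 + 0 = I**2)
H(W(d(5))) + 68/(-111 + 57) = (-7 - 1*4)**2 + 68/(-111 + 57) = (-7 - 4)**2 + 68/(-54) = (-11)**2 + 68*(-1/54) = 121 - 34/27 = 3233/27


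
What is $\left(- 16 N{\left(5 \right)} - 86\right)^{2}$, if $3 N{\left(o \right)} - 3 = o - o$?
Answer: $10404$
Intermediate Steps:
$N{\left(o \right)} = 1$ ($N{\left(o \right)} = 1 + \frac{o - o}{3} = 1 + \frac{1}{3} \cdot 0 = 1 + 0 = 1$)
$\left(- 16 N{\left(5 \right)} - 86\right)^{2} = \left(\left(-16\right) 1 - 86\right)^{2} = \left(-16 - 86\right)^{2} = \left(-102\right)^{2} = 10404$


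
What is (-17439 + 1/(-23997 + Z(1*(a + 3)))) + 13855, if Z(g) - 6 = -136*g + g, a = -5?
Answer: -85016065/23721 ≈ -3584.0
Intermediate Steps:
Z(g) = 6 - 135*g (Z(g) = 6 + (-136*g + g) = 6 - 135*g)
(-17439 + 1/(-23997 + Z(1*(a + 3)))) + 13855 = (-17439 + 1/(-23997 + (6 - 135*(-5 + 3)))) + 13855 = (-17439 + 1/(-23997 + (6 - 135*(-2)))) + 13855 = (-17439 + 1/(-23997 + (6 + 270))) + 13855 = (-17439 + 1/(-23997 + 276)) + 13855 = (-17439 + 1/(-23721)) + 13855 = (-17439 - 1/23721) + 13855 = -413670520/23721 + 13855 = -85016065/23721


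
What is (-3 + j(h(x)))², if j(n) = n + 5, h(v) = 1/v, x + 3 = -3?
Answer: 121/36 ≈ 3.3611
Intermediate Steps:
x = -6 (x = -3 - 3 = -6)
j(n) = 5 + n
(-3 + j(h(x)))² = (-3 + (5 + 1/(-6)))² = (-3 + (5 - ⅙))² = (-3 + 29/6)² = (11/6)² = 121/36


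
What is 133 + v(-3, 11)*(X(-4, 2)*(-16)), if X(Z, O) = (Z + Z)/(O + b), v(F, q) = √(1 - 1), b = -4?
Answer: 133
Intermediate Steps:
v(F, q) = 0 (v(F, q) = √0 = 0)
X(Z, O) = 2*Z/(-4 + O) (X(Z, O) = (Z + Z)/(O - 4) = (2*Z)/(-4 + O) = 2*Z/(-4 + O))
133 + v(-3, 11)*(X(-4, 2)*(-16)) = 133 + 0*((2*(-4)/(-4 + 2))*(-16)) = 133 + 0*((2*(-4)/(-2))*(-16)) = 133 + 0*((2*(-4)*(-½))*(-16)) = 133 + 0*(4*(-16)) = 133 + 0*(-64) = 133 + 0 = 133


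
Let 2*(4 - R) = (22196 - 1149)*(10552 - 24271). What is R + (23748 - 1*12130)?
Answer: 288767037/2 ≈ 1.4438e+8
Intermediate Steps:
R = 288743801/2 (R = 4 - (22196 - 1149)*(10552 - 24271)/2 = 4 - 21047*(-13719)/2 = 4 - ½*(-288743793) = 4 + 288743793/2 = 288743801/2 ≈ 1.4437e+8)
R + (23748 - 1*12130) = 288743801/2 + (23748 - 1*12130) = 288743801/2 + (23748 - 12130) = 288743801/2 + 11618 = 288767037/2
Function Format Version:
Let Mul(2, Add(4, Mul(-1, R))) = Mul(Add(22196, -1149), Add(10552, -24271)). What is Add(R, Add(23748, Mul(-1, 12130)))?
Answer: Rational(288767037, 2) ≈ 1.4438e+8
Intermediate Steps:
R = Rational(288743801, 2) (R = Add(4, Mul(Rational(-1, 2), Mul(Add(22196, -1149), Add(10552, -24271)))) = Add(4, Mul(Rational(-1, 2), Mul(21047, -13719))) = Add(4, Mul(Rational(-1, 2), -288743793)) = Add(4, Rational(288743793, 2)) = Rational(288743801, 2) ≈ 1.4437e+8)
Add(R, Add(23748, Mul(-1, 12130))) = Add(Rational(288743801, 2), Add(23748, Mul(-1, 12130))) = Add(Rational(288743801, 2), Add(23748, -12130)) = Add(Rational(288743801, 2), 11618) = Rational(288767037, 2)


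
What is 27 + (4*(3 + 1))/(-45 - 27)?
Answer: 241/9 ≈ 26.778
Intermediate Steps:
27 + (4*(3 + 1))/(-45 - 27) = 27 + (4*4)/(-72) = 27 + 16*(-1/72) = 27 - 2/9 = 241/9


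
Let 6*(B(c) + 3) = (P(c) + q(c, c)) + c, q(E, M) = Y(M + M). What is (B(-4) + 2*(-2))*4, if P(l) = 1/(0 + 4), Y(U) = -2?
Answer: -191/6 ≈ -31.833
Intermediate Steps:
P(l) = ¼ (P(l) = 1/4 = ¼)
q(E, M) = -2
B(c) = -79/24 + c/6 (B(c) = -3 + ((¼ - 2) + c)/6 = -3 + (-7/4 + c)/6 = -3 + (-7/24 + c/6) = -79/24 + c/6)
(B(-4) + 2*(-2))*4 = ((-79/24 + (⅙)*(-4)) + 2*(-2))*4 = ((-79/24 - ⅔) - 4)*4 = (-95/24 - 4)*4 = -191/24*4 = -191/6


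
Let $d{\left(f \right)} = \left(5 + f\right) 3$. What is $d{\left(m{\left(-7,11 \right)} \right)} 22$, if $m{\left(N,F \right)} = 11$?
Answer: $1056$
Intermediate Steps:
$d{\left(f \right)} = 15 + 3 f$
$d{\left(m{\left(-7,11 \right)} \right)} 22 = \left(15 + 3 \cdot 11\right) 22 = \left(15 + 33\right) 22 = 48 \cdot 22 = 1056$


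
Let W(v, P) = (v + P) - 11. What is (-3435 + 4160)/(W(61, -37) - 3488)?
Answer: -29/139 ≈ -0.20863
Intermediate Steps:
W(v, P) = -11 + P + v (W(v, P) = (P + v) - 11 = -11 + P + v)
(-3435 + 4160)/(W(61, -37) - 3488) = (-3435 + 4160)/((-11 - 37 + 61) - 3488) = 725/(13 - 3488) = 725/(-3475) = 725*(-1/3475) = -29/139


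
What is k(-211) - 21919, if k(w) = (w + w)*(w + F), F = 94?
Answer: 27455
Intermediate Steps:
k(w) = 2*w*(94 + w) (k(w) = (w + w)*(w + 94) = (2*w)*(94 + w) = 2*w*(94 + w))
k(-211) - 21919 = 2*(-211)*(94 - 211) - 21919 = 2*(-211)*(-117) - 21919 = 49374 - 21919 = 27455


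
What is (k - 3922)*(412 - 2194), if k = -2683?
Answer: 11770110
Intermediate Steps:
(k - 3922)*(412 - 2194) = (-2683 - 3922)*(412 - 2194) = -6605*(-1782) = 11770110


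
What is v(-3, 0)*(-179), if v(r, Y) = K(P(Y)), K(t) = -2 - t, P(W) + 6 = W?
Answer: -716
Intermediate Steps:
P(W) = -6 + W
v(r, Y) = 4 - Y (v(r, Y) = -2 - (-6 + Y) = -2 + (6 - Y) = 4 - Y)
v(-3, 0)*(-179) = (4 - 1*0)*(-179) = (4 + 0)*(-179) = 4*(-179) = -716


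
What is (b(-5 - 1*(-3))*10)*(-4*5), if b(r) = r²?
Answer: -800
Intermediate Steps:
(b(-5 - 1*(-3))*10)*(-4*5) = ((-5 - 1*(-3))²*10)*(-4*5) = ((-5 + 3)²*10)*(-20) = ((-2)²*10)*(-20) = (4*10)*(-20) = 40*(-20) = -800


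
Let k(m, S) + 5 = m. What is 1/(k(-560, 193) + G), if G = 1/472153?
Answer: -472153/266766444 ≈ -0.0017699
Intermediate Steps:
k(m, S) = -5 + m
G = 1/472153 ≈ 2.1180e-6
1/(k(-560, 193) + G) = 1/((-5 - 560) + 1/472153) = 1/(-565 + 1/472153) = 1/(-266766444/472153) = -472153/266766444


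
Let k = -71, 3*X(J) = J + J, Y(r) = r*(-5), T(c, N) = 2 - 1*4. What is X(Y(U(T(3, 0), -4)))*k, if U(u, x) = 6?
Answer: 1420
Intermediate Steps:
T(c, N) = -2 (T(c, N) = 2 - 4 = -2)
Y(r) = -5*r
X(J) = 2*J/3 (X(J) = (J + J)/3 = (2*J)/3 = 2*J/3)
X(Y(U(T(3, 0), -4)))*k = (2*(-5*6)/3)*(-71) = ((⅔)*(-30))*(-71) = -20*(-71) = 1420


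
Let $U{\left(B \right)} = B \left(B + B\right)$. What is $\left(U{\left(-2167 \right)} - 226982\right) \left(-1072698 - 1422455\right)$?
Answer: $-22867568233788$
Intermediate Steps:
$U{\left(B \right)} = 2 B^{2}$ ($U{\left(B \right)} = B 2 B = 2 B^{2}$)
$\left(U{\left(-2167 \right)} - 226982\right) \left(-1072698 - 1422455\right) = \left(2 \left(-2167\right)^{2} - 226982\right) \left(-1072698 - 1422455\right) = \left(2 \cdot 4695889 - 226982\right) \left(-2495153\right) = \left(9391778 - 226982\right) \left(-2495153\right) = 9164796 \left(-2495153\right) = -22867568233788$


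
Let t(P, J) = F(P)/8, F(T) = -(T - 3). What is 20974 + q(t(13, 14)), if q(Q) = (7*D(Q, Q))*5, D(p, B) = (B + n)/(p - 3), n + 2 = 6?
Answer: 356173/17 ≈ 20951.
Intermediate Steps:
n = 4 (n = -2 + 6 = 4)
F(T) = 3 - T (F(T) = -(-3 + T) = 3 - T)
t(P, J) = 3/8 - P/8 (t(P, J) = (3 - P)/8 = (3 - P)*(⅛) = 3/8 - P/8)
D(p, B) = (4 + B)/(-3 + p) (D(p, B) = (B + 4)/(p - 3) = (4 + B)/(-3 + p))
q(Q) = 35*(4 + Q)/(-3 + Q) (q(Q) = (7*((4 + Q)/(-3 + Q)))*5 = (7*(4 + Q)/(-3 + Q))*5 = 35*(4 + Q)/(-3 + Q))
20974 + q(t(13, 14)) = 20974 + 35*(4 + (3/8 - ⅛*13))/(-3 + (3/8 - ⅛*13)) = 20974 + 35*(4 + (3/8 - 13/8))/(-3 + (3/8 - 13/8)) = 20974 + 35*(4 - 5/4)/(-3 - 5/4) = 20974 + 35*(11/4)/(-17/4) = 20974 + 35*(-4/17)*(11/4) = 20974 - 385/17 = 356173/17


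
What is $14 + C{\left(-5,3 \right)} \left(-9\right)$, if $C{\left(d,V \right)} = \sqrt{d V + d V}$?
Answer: $14 - 9 i \sqrt{30} \approx 14.0 - 49.295 i$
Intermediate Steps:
$C{\left(d,V \right)} = \sqrt{2} \sqrt{V d}$ ($C{\left(d,V \right)} = \sqrt{V d + V d} = \sqrt{2 V d} = \sqrt{2} \sqrt{V d}$)
$14 + C{\left(-5,3 \right)} \left(-9\right) = 14 + \sqrt{2} \sqrt{3 \left(-5\right)} \left(-9\right) = 14 + \sqrt{2} \sqrt{-15} \left(-9\right) = 14 + \sqrt{2} i \sqrt{15} \left(-9\right) = 14 + i \sqrt{30} \left(-9\right) = 14 - 9 i \sqrt{30}$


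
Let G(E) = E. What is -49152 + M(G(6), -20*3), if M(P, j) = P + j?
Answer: -49206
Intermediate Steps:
-49152 + M(G(6), -20*3) = -49152 + (6 - 20*3) = -49152 + (6 - 60) = -49152 - 54 = -49206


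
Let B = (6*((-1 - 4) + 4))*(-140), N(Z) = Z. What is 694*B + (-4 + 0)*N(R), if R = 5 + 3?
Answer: 582928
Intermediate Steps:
R = 8
B = 840 (B = (6*(-5 + 4))*(-140) = (6*(-1))*(-140) = -6*(-140) = 840)
694*B + (-4 + 0)*N(R) = 694*840 + (-4 + 0)*8 = 582960 - 4*8 = 582960 - 32 = 582928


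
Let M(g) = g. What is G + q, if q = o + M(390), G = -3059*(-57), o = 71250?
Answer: 246003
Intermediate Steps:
G = 174363
q = 71640 (q = 71250 + 390 = 71640)
G + q = 174363 + 71640 = 246003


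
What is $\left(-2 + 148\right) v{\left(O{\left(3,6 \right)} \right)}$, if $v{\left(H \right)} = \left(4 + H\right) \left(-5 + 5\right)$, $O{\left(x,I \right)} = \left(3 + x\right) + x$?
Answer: $0$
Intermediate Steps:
$O{\left(x,I \right)} = 3 + 2 x$
$v{\left(H \right)} = 0$ ($v{\left(H \right)} = \left(4 + H\right) 0 = 0$)
$\left(-2 + 148\right) v{\left(O{\left(3,6 \right)} \right)} = \left(-2 + 148\right) 0 = 146 \cdot 0 = 0$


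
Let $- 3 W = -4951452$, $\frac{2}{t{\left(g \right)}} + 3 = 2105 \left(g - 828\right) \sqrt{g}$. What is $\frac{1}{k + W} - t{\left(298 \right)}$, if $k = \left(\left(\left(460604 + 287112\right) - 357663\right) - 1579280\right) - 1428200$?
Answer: $- \frac{370913132706649}{358651851668892712513} + \frac{2231300 \sqrt{298}}{370913126904991} \approx -9.3034 \cdot 10^{-7}$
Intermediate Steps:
$t{\left(g \right)} = \frac{2}{-3 + \sqrt{g} \left(-1742940 + 2105 g\right)}$ ($t{\left(g \right)} = \frac{2}{-3 + 2105 \left(g - 828\right) \sqrt{g}} = \frac{2}{-3 + 2105 \left(-828 + g\right) \sqrt{g}} = \frac{2}{-3 + \left(-1742940 + 2105 g\right) \sqrt{g}} = \frac{2}{-3 + \sqrt{g} \left(-1742940 + 2105 g\right)}$)
$W = 1650484$ ($W = \left(- \frac{1}{3}\right) \left(-4951452\right) = 1650484$)
$k = -2617427$ ($k = \left(\left(747716 - 357663\right) - 1579280\right) - 1428200 = \left(390053 - 1579280\right) - 1428200 = -1189227 - 1428200 = -2617427$)
$\frac{1}{k + W} - t{\left(298 \right)} = \frac{1}{-2617427 + 1650484} - \frac{2}{-3 - 1742940 \sqrt{298} + 2105 \cdot 298^{\frac{3}{2}}} = \frac{1}{-966943} - \frac{2}{-3 - 1742940 \sqrt{298} + 2105 \cdot 298 \sqrt{298}} = - \frac{1}{966943} - \frac{2}{-3 - 1742940 \sqrt{298} + 627290 \sqrt{298}} = - \frac{1}{966943} - \frac{2}{-3 - 1115650 \sqrt{298}}$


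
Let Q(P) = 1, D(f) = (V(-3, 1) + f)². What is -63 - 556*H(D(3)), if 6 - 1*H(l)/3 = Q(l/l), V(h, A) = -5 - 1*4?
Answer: -8403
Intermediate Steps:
V(h, A) = -9 (V(h, A) = -5 - 4 = -9)
D(f) = (-9 + f)²
H(l) = 15 (H(l) = 18 - 3*1 = 18 - 3 = 15)
-63 - 556*H(D(3)) = -63 - 556*15 = -63 - 8340 = -8403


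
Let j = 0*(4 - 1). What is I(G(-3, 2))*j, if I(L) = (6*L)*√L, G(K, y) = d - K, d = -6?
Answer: 0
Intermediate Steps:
G(K, y) = -6 - K
j = 0 (j = 0*3 = 0)
I(L) = 6*L^(3/2)
I(G(-3, 2))*j = (6*(-6 - 1*(-3))^(3/2))*0 = (6*(-6 + 3)^(3/2))*0 = (6*(-3)^(3/2))*0 = (6*(-3*I*√3))*0 = -18*I*√3*0 = 0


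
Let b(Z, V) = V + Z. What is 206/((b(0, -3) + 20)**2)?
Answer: 206/289 ≈ 0.71280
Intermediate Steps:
206/((b(0, -3) + 20)**2) = 206/(((-3 + 0) + 20)**2) = 206/((-3 + 20)**2) = 206/(17**2) = 206/289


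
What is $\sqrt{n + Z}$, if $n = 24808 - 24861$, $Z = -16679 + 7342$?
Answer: $i \sqrt{9390} \approx 96.902 i$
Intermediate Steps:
$Z = -9337$
$n = -53$ ($n = 24808 - 24861 = -53$)
$\sqrt{n + Z} = \sqrt{-53 - 9337} = \sqrt{-9390} = i \sqrt{9390}$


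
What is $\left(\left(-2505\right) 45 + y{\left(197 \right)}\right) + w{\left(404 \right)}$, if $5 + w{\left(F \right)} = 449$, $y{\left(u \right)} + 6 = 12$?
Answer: $-112275$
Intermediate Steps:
$y{\left(u \right)} = 6$ ($y{\left(u \right)} = -6 + 12 = 6$)
$w{\left(F \right)} = 444$ ($w{\left(F \right)} = -5 + 449 = 444$)
$\left(\left(-2505\right) 45 + y{\left(197 \right)}\right) + w{\left(404 \right)} = \left(\left(-2505\right) 45 + 6\right) + 444 = \left(-112725 + 6\right) + 444 = -112719 + 444 = -112275$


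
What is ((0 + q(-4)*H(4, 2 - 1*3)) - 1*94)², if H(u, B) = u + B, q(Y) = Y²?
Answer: 2116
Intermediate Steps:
H(u, B) = B + u
((0 + q(-4)*H(4, 2 - 1*3)) - 1*94)² = ((0 + (-4)²*((2 - 1*3) + 4)) - 1*94)² = ((0 + 16*((2 - 3) + 4)) - 94)² = ((0 + 16*(-1 + 4)) - 94)² = ((0 + 16*3) - 94)² = ((0 + 48) - 94)² = (48 - 94)² = (-46)² = 2116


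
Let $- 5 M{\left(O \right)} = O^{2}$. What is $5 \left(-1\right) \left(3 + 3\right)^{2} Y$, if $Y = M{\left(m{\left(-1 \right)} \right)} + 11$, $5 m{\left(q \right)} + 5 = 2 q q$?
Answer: $- \frac{49176}{25} \approx -1967.0$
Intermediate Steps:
$m{\left(q \right)} = -1 + \frac{2 q^{2}}{5}$ ($m{\left(q \right)} = -1 + \frac{2 q q}{5} = -1 + \frac{2 q^{2}}{5}$)
$M{\left(O \right)} = - \frac{O^{2}}{5}$
$Y = \frac{1366}{125}$ ($Y = - \frac{\left(-1 + \frac{2 \left(-1\right)^{2}}{5}\right)^{2}}{5} + 11 = - \frac{\left(-1 + \frac{2}{5} \cdot 1\right)^{2}}{5} + 11 = - \frac{\left(-1 + \frac{2}{5}\right)^{2}}{5} + 11 = - \frac{\left(- \frac{3}{5}\right)^{2}}{5} + 11 = \left(- \frac{1}{5}\right) \frac{9}{25} + 11 = - \frac{9}{125} + 11 = \frac{1366}{125} \approx 10.928$)
$5 \left(-1\right) \left(3 + 3\right)^{2} Y = 5 \left(-1\right) \left(3 + 3\right)^{2} \cdot \frac{1366}{125} = - 5 \cdot 6^{2} \cdot \frac{1366}{125} = \left(-5\right) 36 \cdot \frac{1366}{125} = \left(-180\right) \frac{1366}{125} = - \frac{49176}{25}$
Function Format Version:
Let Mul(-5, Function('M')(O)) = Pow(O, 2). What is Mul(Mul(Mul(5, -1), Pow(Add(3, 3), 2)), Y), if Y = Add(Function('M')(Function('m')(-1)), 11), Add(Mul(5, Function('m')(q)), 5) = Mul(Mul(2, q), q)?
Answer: Rational(-49176, 25) ≈ -1967.0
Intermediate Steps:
Function('m')(q) = Add(-1, Mul(Rational(2, 5), Pow(q, 2))) (Function('m')(q) = Add(-1, Mul(Rational(1, 5), Mul(Mul(2, q), q))) = Add(-1, Mul(Rational(1, 5), Mul(2, Pow(q, 2)))) = Add(-1, Mul(Rational(2, 5), Pow(q, 2))))
Function('M')(O) = Mul(Rational(-1, 5), Pow(O, 2))
Y = Rational(1366, 125) (Y = Add(Mul(Rational(-1, 5), Pow(Add(-1, Mul(Rational(2, 5), Pow(-1, 2))), 2)), 11) = Add(Mul(Rational(-1, 5), Pow(Add(-1, Mul(Rational(2, 5), 1)), 2)), 11) = Add(Mul(Rational(-1, 5), Pow(Add(-1, Rational(2, 5)), 2)), 11) = Add(Mul(Rational(-1, 5), Pow(Rational(-3, 5), 2)), 11) = Add(Mul(Rational(-1, 5), Rational(9, 25)), 11) = Add(Rational(-9, 125), 11) = Rational(1366, 125) ≈ 10.928)
Mul(Mul(Mul(5, -1), Pow(Add(3, 3), 2)), Y) = Mul(Mul(Mul(5, -1), Pow(Add(3, 3), 2)), Rational(1366, 125)) = Mul(Mul(-5, Pow(6, 2)), Rational(1366, 125)) = Mul(Mul(-5, 36), Rational(1366, 125)) = Mul(-180, Rational(1366, 125)) = Rational(-49176, 25)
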